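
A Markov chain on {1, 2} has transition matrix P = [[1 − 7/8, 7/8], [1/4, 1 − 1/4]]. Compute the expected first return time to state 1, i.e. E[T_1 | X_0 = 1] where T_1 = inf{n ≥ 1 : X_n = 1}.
E[T_1 | X_0 = 1] = 1/π_1 = 9/2

For an irreducible recurrent Markov chain with stationary distribution π, E[T_i | X_0 = i] = 1/π_i (Kac's formula). Here π_1 = (1/4)/(7/8 + 1/4) = (1/4)/(9/8) = 2/9, so E[T_1 | X_0 = 1] = 1/π_1 = (7/8 + 1/4)/(1/4) = (9/8)/(1/4) = 9/2.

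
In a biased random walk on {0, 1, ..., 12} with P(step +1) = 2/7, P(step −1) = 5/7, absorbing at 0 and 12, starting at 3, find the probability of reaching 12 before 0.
P(hit 12 before 0) = (1 − (5/2)^3) / (1 − (5/2)^12) = 512/2086637

Let u_k denote P(reach 12 before 0 | start at k). Boundary: u_0 = 0, u_12 = 1. Recurrence: u_k = 2/7·u_{k+1} + 5/7·u_{k-1} for 1 ≤ k ≤ 11. Try u_k = A + B·r^k with r = q/p = (5/7)/(2/7) = 5/2. Substitution satisfies the recurrence; boundary conditions give:
  u_k = (1 − r^k) / (1 − r^N) = (1 − (5/2)^3) / (1 − (5/2)^12) = 512/2086637.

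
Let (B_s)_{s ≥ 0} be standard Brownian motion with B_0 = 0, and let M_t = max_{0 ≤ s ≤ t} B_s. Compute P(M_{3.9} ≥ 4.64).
P(M_{3.9} ≥ 4.64) = 2·P(B_{3.9} ≥ 4.64) = 2(1 − Φ(4.64/√3.9)) ≈ 0.0188

By the reflection principle for Brownian motion, P(M_t ≥ a) = 2 · P(B_t ≥ a) for a ≥ 0. Since B_t ~ N(0, t), P(B_t ≥ 4.64) = 1 − Φ(4.64/√t) = 1 − Φ(4.64/√3.9) = 1 − Φ(2.3496). So
  P(M_{3.9} ≥ 4.64) = 2(1 − Φ(2.3496)) ≈ 0.0188.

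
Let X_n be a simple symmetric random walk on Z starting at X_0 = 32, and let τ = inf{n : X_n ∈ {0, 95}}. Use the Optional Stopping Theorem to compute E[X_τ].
E[X_τ] = 32

X_n is a martingale and τ is a bounded-mean stopping time (indeed τ is finite a.s. with bounded expectation since the walk is in a bounded region). By the OST, E[X_τ] = E[X_0] = 32. Equivalently: E[X_τ] = 95 · P(hit 95 first) + 0 · P(hit 0 first) = 95 · (32/95) = 32.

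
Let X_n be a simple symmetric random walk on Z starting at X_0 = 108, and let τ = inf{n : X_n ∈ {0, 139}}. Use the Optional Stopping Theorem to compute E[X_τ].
E[X_τ] = 108

X_n is a martingale and τ is a bounded-mean stopping time (indeed τ is finite a.s. with bounded expectation since the walk is in a bounded region). By the OST, E[X_τ] = E[X_0] = 108. Equivalently: E[X_τ] = 139 · P(hit 139 first) + 0 · P(hit 0 first) = 139 · (108/139) = 108.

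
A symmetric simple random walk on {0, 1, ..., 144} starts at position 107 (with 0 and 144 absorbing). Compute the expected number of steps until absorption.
E[τ | X_0 = 107] = 3959

Let v_k = E[τ | X_0 = k]. Boundary: v_0 = v_144 = 0. Recurrence: v_k = 1 + (v_{k-1} + v_{k+1})/2 for 1 ≤ k ≤ 143. The particular solution to v_k − (v_{k-1} + v_{k+1})/2 = 1 is v_k = −k^2. Adding homogeneous solution A + B k and matching boundaries gives v_k = k (144 − k). Substituting k = 107: v_107 = 107 · 37 = 3959.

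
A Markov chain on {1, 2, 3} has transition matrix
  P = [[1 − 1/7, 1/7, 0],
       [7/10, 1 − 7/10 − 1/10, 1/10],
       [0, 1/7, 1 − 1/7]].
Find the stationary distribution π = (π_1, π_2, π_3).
π = (49/66, 5/33, 7/66)

This is a birth-death chain on three states, which satisfies detailed balance: π_1 · P_{12} = π_2 · P_{21} and π_2 · P_{23} = π_3 · P_{32}.
From π_1 · 1/7 = π_2 · 7/10: π_2/π_1 = (1/7)/(7/10) = 10/49.
From π_2 · 1/10 = π_3 · 1/7: π_3/π_2 = (1/10)/(1/7) = 7/10.
Take π_1 proportional to 1; then unnormalized π = (1, 10/49, 1/7). Normalize by dividing by the sum 66/49:
  π = (49/66, 5/33, 7/66).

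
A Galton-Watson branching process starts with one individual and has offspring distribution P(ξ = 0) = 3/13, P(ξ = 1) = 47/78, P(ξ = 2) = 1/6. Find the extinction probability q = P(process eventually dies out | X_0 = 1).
q = 1

Mean offspring μ = 0·3/13 + 1·47/78 + 2·1/6 = 73/78 ≤ 1. For μ ≤ 1 with offspring not concentrated at 1, the Galton-Watson process goes extinct almost surely, so q = 1.
(Algebraic check: The pgf is f(s) = 3/13 + 47/78·s + 1/6·s². The extinction probability q is the smallest fixed point of f in [0, 1]. Setting s = f(s):
  1/6·s² + (47/78 − 1)·s + 3/13 = 0
  1/6·s² − (3/13 + 1/6)·s + 3/13 = 0
which factors as (s − 1)·(1/6·s − 3/13) = 0, giving roots s = 1 and s = (3/13)/(1/6) = 18/13. Since 18/13 ≥ 1, the smallest root in [0, 1] is s = 1.)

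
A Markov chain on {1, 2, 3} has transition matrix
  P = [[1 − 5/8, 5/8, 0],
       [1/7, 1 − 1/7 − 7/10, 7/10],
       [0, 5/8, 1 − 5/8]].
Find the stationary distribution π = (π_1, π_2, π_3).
π = (40/411, 175/411, 196/411)

This is a birth-death chain on three states, which satisfies detailed balance: π_1 · P_{12} = π_2 · P_{21} and π_2 · P_{23} = π_3 · P_{32}.
From π_1 · 5/8 = π_2 · 1/7: π_2/π_1 = (5/8)/(1/7) = 35/8.
From π_2 · 7/10 = π_3 · 5/8: π_3/π_2 = (7/10)/(5/8) = 28/25.
Take π_1 proportional to 1; then unnormalized π = (1, 35/8, 49/10). Normalize by dividing by the sum 411/40:
  π = (40/411, 175/411, 196/411).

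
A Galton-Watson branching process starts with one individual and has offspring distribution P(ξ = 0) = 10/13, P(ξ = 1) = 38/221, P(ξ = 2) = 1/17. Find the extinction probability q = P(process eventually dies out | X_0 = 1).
q = 1

Mean offspring μ = 0·10/13 + 1·38/221 + 2·1/17 = 64/221 ≤ 1. For μ ≤ 1 with offspring not concentrated at 1, the Galton-Watson process goes extinct almost surely, so q = 1.
(Algebraic check: The pgf is f(s) = 10/13 + 38/221·s + 1/17·s². The extinction probability q is the smallest fixed point of f in [0, 1]. Setting s = f(s):
  1/17·s² + (38/221 − 1)·s + 10/13 = 0
  1/17·s² − (10/13 + 1/17)·s + 10/13 = 0
which factors as (s − 1)·(1/17·s − 10/13) = 0, giving roots s = 1 and s = (10/13)/(1/17) = 170/13. Since 170/13 ≥ 1, the smallest root in [0, 1] is s = 1.)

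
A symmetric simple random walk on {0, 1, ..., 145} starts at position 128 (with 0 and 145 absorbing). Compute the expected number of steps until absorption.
E[τ | X_0 = 128] = 2176

Let v_k = E[τ | X_0 = k]. Boundary: v_0 = v_145 = 0. Recurrence: v_k = 1 + (v_{k-1} + v_{k+1})/2 for 1 ≤ k ≤ 144. The particular solution to v_k − (v_{k-1} + v_{k+1})/2 = 1 is v_k = −k^2. Adding homogeneous solution A + B k and matching boundaries gives v_k = k (145 − k). Substituting k = 128: v_128 = 128 · 17 = 2176.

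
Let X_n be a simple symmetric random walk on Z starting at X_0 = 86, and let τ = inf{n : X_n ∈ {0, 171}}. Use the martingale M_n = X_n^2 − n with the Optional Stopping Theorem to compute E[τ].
E[τ] = 7310

M_n = X_n^2 − n is a martingale (since E[X_{n+1}^2 | F_n] = X_n^2 + 1). By OST (τ has finite mean in a bounded region), E[M_τ] = E[M_0] = X_0^2 − 0 = 86^2 = 7396. Also E[M_τ] = E[X_τ^2] − E[τ]. The walk exits at 0 or 171, with P(hit 171 first) = 86/171, so E[X_τ^2] = 171^2 · 86/171 + 0 = 14706. Thus E[τ] = E[X_τ^2] − E[M_τ] = 14706 − 7396 = 7310 = 86(171 − 86) = 7310.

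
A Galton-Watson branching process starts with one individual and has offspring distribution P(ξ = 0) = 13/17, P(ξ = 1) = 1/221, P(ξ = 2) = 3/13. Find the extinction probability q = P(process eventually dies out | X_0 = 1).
q = 1

Mean offspring μ = 0·13/17 + 1·1/221 + 2·3/13 = 103/221 ≤ 1. For μ ≤ 1 with offspring not concentrated at 1, the Galton-Watson process goes extinct almost surely, so q = 1.
(Algebraic check: The pgf is f(s) = 13/17 + 1/221·s + 3/13·s². The extinction probability q is the smallest fixed point of f in [0, 1]. Setting s = f(s):
  3/13·s² + (1/221 − 1)·s + 13/17 = 0
  3/13·s² − (13/17 + 3/13)·s + 13/17 = 0
which factors as (s − 1)·(3/13·s − 13/17) = 0, giving roots s = 1 and s = (13/17)/(3/13) = 169/51. Since 169/51 ≥ 1, the smallest root in [0, 1] is s = 1.)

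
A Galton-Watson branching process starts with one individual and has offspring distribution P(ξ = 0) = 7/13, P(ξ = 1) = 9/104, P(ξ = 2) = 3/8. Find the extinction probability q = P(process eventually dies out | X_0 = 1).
q = 1

Mean offspring μ = 0·7/13 + 1·9/104 + 2·3/8 = 87/104 ≤ 1. For μ ≤ 1 with offspring not concentrated at 1, the Galton-Watson process goes extinct almost surely, so q = 1.
(Algebraic check: The pgf is f(s) = 7/13 + 9/104·s + 3/8·s². The extinction probability q is the smallest fixed point of f in [0, 1]. Setting s = f(s):
  3/8·s² + (9/104 − 1)·s + 7/13 = 0
  3/8·s² − (7/13 + 3/8)·s + 7/13 = 0
which factors as (s − 1)·(3/8·s − 7/13) = 0, giving roots s = 1 and s = (7/13)/(3/8) = 56/39. Since 56/39 ≥ 1, the smallest root in [0, 1] is s = 1.)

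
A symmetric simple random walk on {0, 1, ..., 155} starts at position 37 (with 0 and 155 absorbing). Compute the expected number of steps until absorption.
E[τ | X_0 = 37] = 4366

Let v_k = E[τ | X_0 = k]. Boundary: v_0 = v_155 = 0. Recurrence: v_k = 1 + (v_{k-1} + v_{k+1})/2 for 1 ≤ k ≤ 154. The particular solution to v_k − (v_{k-1} + v_{k+1})/2 = 1 is v_k = −k^2. Adding homogeneous solution A + B k and matching boundaries gives v_k = k (155 − k). Substituting k = 37: v_37 = 37 · 118 = 4366.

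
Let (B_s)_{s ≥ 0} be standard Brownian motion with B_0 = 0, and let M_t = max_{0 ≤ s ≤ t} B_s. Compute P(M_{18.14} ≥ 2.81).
P(M_{18.14} ≥ 2.81) = 2·P(B_{18.14} ≥ 2.81) = 2(1 − Φ(2.81/√18.14)) ≈ 0.5094

By the reflection principle for Brownian motion, P(M_t ≥ a) = 2 · P(B_t ≥ a) for a ≥ 0. Since B_t ~ N(0, t), P(B_t ≥ 2.81) = 1 − Φ(2.81/√t) = 1 − Φ(2.81/√18.14) = 1 − Φ(0.6598). So
  P(M_{18.14} ≥ 2.81) = 2(1 − Φ(0.6598)) ≈ 0.5094.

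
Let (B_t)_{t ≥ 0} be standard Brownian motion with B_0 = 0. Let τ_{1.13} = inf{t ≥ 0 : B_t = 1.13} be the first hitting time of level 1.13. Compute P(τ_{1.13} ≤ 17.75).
P(τ_{1.13} ≤ 17.75) = 2(1 − Φ(1.13/√17.75)) = 2(1 − Φ(0.2682)) ≈ 0.7885

By the reflection principle for standard BM, P(τ_b ≤ t) = 2 · P(B_t ≥ b). Since B_t ~ N(0, t), P(B_t ≥ 1.13) = 1 − Φ(1.13/√t) = 1 − Φ(1.13/√17.75) = 1 − Φ(0.2682) ≈ 0.39427. Doubling: P(τ_{1.13} ≤ 17.75) ≈ 2 · 0.39427 = 0.78854 ≈ 0.7885.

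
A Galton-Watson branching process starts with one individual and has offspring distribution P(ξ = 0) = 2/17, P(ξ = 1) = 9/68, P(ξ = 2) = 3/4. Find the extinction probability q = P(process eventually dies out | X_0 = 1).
q = 8/51

The pgf is f(s) = 2/17 + 9/68·s + 3/4·s². The extinction probability q is the smallest fixed point of f in [0, 1]. Setting s = f(s):
  3/4·s² + (9/68 − 1)·s + 2/17 = 0
  3/4·s² − (2/17 + 3/4)·s + 2/17 = 0
which factors as (s − 1)·(3/4·s − 2/17) = 0, giving roots s = 1 and s = (2/17)/(3/4) = 8/51.
Mean offspring μ = 9/68 + 2·3/4 = 111/68 > 1 (supercritical), so q < 1. The extinction probability is the smaller root: q = (2/17)/(3/4) = 8/51.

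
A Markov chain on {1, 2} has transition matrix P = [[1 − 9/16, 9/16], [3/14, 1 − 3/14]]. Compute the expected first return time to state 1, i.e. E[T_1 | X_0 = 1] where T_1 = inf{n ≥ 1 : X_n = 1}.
E[T_1 | X_0 = 1] = 1/π_1 = 29/8

For an irreducible recurrent Markov chain with stationary distribution π, E[T_i | X_0 = i] = 1/π_i (Kac's formula). Here π_1 = (3/14)/(9/16 + 3/14) = (3/14)/(87/112) = 8/29, so E[T_1 | X_0 = 1] = 1/π_1 = (9/16 + 3/14)/(3/14) = (87/112)/(3/14) = 29/8.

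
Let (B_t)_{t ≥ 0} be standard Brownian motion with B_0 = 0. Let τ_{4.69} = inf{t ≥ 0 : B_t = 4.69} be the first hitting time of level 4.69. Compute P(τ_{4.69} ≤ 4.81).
P(τ_{4.69} ≤ 4.81) = 2(1 − Φ(4.69/√4.81)) = 2(1 − Φ(2.1385)) ≈ 0.0325

By the reflection principle for standard BM, P(τ_b ≤ t) = 2 · P(B_t ≥ b). Since B_t ~ N(0, t), P(B_t ≥ 4.69) = 1 − Φ(4.69/√t) = 1 − Φ(4.69/√4.81) = 1 − Φ(2.1385) ≈ 0.01624. Doubling: P(τ_{4.69} ≤ 4.81) ≈ 2 · 0.01624 = 0.03248 ≈ 0.0325.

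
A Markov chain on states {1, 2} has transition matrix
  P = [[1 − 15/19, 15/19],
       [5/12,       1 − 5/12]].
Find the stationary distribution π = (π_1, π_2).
π_1 = 19/55, π_2 = 36/55

Solve πP = π with π_1 + π_2 = 1. From πP = π: π_1 · (1 − 15/19) + π_2 · 5/12 = π_1 ⇒ π_2 · 5/12 = π_1 · 15/19 ⇒ π_2/π_1 = (15/19)/(5/12) = 36/19. Together with π_1 + π_2 = 1:
  π_1 = (5/12)/(15/19 + 5/12) = (5/12)/(275/228) = 19/55,
  π_2 = (15/19)/(15/19 + 5/12) = (15/19)/(275/228) = 36/55.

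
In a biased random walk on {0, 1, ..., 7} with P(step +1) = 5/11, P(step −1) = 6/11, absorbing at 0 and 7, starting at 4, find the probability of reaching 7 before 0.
P(hit 7 before 0) = (1 − (6/5)^4) / (1 − (6/5)^7) = 83875/201811

Let u_k denote P(reach 7 before 0 | start at k). Boundary: u_0 = 0, u_7 = 1. Recurrence: u_k = 5/11·u_{k+1} + 6/11·u_{k-1} for 1 ≤ k ≤ 6. Try u_k = A + B·r^k with r = q/p = (6/11)/(5/11) = 6/5. Substitution satisfies the recurrence; boundary conditions give:
  u_k = (1 − r^k) / (1 − r^N) = (1 − (6/5)^4) / (1 − (6/5)^7) = 83875/201811.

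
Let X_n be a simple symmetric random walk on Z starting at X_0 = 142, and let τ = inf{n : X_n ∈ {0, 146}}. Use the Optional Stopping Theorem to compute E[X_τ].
E[X_τ] = 142

X_n is a martingale and τ is a bounded-mean stopping time (indeed τ is finite a.s. with bounded expectation since the walk is in a bounded region). By the OST, E[X_τ] = E[X_0] = 142. Equivalently: E[X_τ] = 146 · P(hit 146 first) + 0 · P(hit 0 first) = 146 · (142/146) = 142.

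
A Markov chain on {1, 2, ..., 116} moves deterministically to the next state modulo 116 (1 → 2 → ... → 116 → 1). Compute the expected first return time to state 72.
E[T_72 | X_0 = 72] = 116

The chain cycles deterministically, so starting at state 72 it returns in exactly 116 steps. Equivalently, the stationary distribution is uniform π_j = 1/116 for every state j, so by Kac's formula E[T_72] = 1/π_72 = 116.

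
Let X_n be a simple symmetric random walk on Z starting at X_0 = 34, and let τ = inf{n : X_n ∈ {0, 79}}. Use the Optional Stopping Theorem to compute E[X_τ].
E[X_τ] = 34

X_n is a martingale and τ is a bounded-mean stopping time (indeed τ is finite a.s. with bounded expectation since the walk is in a bounded region). By the OST, E[X_τ] = E[X_0] = 34. Equivalently: E[X_τ] = 79 · P(hit 79 first) + 0 · P(hit 0 first) = 79 · (34/79) = 34.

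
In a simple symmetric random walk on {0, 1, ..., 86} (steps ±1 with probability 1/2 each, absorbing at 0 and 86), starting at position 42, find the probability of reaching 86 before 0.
P(hit 86 before 0) = 42/86 = 21/43

Let u_k = P(hit 86 before 0 | start at k). Then u_0 = 0, u_86 = 1, and u_k = u_{k-1}/2 + u_{k+1}/2 for 1 ≤ k ≤ 85. This harmonic recurrence is solved by u_k = k/86, giving u_42 = 42/86 = 21/43.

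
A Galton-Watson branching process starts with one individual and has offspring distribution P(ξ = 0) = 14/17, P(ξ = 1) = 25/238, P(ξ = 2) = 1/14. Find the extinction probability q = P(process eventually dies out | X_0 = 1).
q = 1

Mean offspring μ = 0·14/17 + 1·25/238 + 2·1/14 = 59/238 ≤ 1. For μ ≤ 1 with offspring not concentrated at 1, the Galton-Watson process goes extinct almost surely, so q = 1.
(Algebraic check: The pgf is f(s) = 14/17 + 25/238·s + 1/14·s². The extinction probability q is the smallest fixed point of f in [0, 1]. Setting s = f(s):
  1/14·s² + (25/238 − 1)·s + 14/17 = 0
  1/14·s² − (14/17 + 1/14)·s + 14/17 = 0
which factors as (s − 1)·(1/14·s − 14/17) = 0, giving roots s = 1 and s = (14/17)/(1/14) = 196/17. Since 196/17 ≥ 1, the smallest root in [0, 1] is s = 1.)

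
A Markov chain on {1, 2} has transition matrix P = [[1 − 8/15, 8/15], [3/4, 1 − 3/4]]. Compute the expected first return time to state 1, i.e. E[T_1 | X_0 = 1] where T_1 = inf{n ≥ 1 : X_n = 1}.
E[T_1 | X_0 = 1] = 1/π_1 = 77/45

For an irreducible recurrent Markov chain with stationary distribution π, E[T_i | X_0 = i] = 1/π_i (Kac's formula). Here π_1 = (3/4)/(8/15 + 3/4) = (3/4)/(77/60) = 45/77, so E[T_1 | X_0 = 1] = 1/π_1 = (8/15 + 3/4)/(3/4) = (77/60)/(3/4) = 77/45.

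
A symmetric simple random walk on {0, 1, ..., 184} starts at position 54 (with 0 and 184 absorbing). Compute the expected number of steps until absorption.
E[τ | X_0 = 54] = 7020

Let v_k = E[τ | X_0 = k]. Boundary: v_0 = v_184 = 0. Recurrence: v_k = 1 + (v_{k-1} + v_{k+1})/2 for 1 ≤ k ≤ 183. The particular solution to v_k − (v_{k-1} + v_{k+1})/2 = 1 is v_k = −k^2. Adding homogeneous solution A + B k and matching boundaries gives v_k = k (184 − k). Substituting k = 54: v_54 = 54 · 130 = 7020.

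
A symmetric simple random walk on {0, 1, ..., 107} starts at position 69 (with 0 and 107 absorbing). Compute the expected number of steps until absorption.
E[τ | X_0 = 69] = 2622

Let v_k = E[τ | X_0 = k]. Boundary: v_0 = v_107 = 0. Recurrence: v_k = 1 + (v_{k-1} + v_{k+1})/2 for 1 ≤ k ≤ 106. The particular solution to v_k − (v_{k-1} + v_{k+1})/2 = 1 is v_k = −k^2. Adding homogeneous solution A + B k and matching boundaries gives v_k = k (107 − k). Substituting k = 69: v_69 = 69 · 38 = 2622.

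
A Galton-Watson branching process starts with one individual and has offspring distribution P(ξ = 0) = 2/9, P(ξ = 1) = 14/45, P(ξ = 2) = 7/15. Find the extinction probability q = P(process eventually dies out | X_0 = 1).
q = 10/21

The pgf is f(s) = 2/9 + 14/45·s + 7/15·s². The extinction probability q is the smallest fixed point of f in [0, 1]. Setting s = f(s):
  7/15·s² + (14/45 − 1)·s + 2/9 = 0
  7/15·s² − (2/9 + 7/15)·s + 2/9 = 0
which factors as (s − 1)·(7/15·s − 2/9) = 0, giving roots s = 1 and s = (2/9)/(7/15) = 10/21.
Mean offspring μ = 14/45 + 2·7/15 = 56/45 > 1 (supercritical), so q < 1. The extinction probability is the smaller root: q = (2/9)/(7/15) = 10/21.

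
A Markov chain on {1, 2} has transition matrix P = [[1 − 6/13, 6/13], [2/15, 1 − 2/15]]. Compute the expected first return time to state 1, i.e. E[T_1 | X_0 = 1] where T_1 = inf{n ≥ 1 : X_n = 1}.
E[T_1 | X_0 = 1] = 1/π_1 = 58/13

For an irreducible recurrent Markov chain with stationary distribution π, E[T_i | X_0 = i] = 1/π_i (Kac's formula). Here π_1 = (2/15)/(6/13 + 2/15) = (2/15)/(116/195) = 13/58, so E[T_1 | X_0 = 1] = 1/π_1 = (6/13 + 2/15)/(2/15) = (116/195)/(2/15) = 58/13.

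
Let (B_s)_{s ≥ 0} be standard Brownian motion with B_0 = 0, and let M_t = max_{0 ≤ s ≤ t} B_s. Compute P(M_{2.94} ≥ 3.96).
P(M_{2.94} ≥ 3.96) = 2·P(B_{2.94} ≥ 3.96) = 2(1 − Φ(3.96/√2.94)) ≈ 0.0209

By the reflection principle for Brownian motion, P(M_t ≥ a) = 2 · P(B_t ≥ a) for a ≥ 0. Since B_t ~ N(0, t), P(B_t ≥ 3.96) = 1 − Φ(3.96/√t) = 1 − Φ(3.96/√2.94) = 1 − Φ(2.3095). So
  P(M_{2.94} ≥ 3.96) = 2(1 − Φ(2.3095)) ≈ 0.0209.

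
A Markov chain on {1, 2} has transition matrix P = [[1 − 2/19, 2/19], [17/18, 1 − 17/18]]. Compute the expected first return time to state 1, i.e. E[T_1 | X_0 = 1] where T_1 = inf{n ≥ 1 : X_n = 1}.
E[T_1 | X_0 = 1] = 1/π_1 = 359/323

For an irreducible recurrent Markov chain with stationary distribution π, E[T_i | X_0 = i] = 1/π_i (Kac's formula). Here π_1 = (17/18)/(2/19 + 17/18) = (17/18)/(359/342) = 323/359, so E[T_1 | X_0 = 1] = 1/π_1 = (2/19 + 17/18)/(17/18) = (359/342)/(17/18) = 359/323.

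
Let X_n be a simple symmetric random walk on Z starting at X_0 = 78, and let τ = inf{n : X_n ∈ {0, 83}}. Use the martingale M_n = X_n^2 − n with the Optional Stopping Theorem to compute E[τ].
E[τ] = 390

M_n = X_n^2 − n is a martingale (since E[X_{n+1}^2 | F_n] = X_n^2 + 1). By OST (τ has finite mean in a bounded region), E[M_τ] = E[M_0] = X_0^2 − 0 = 78^2 = 6084. Also E[M_τ] = E[X_τ^2] − E[τ]. The walk exits at 0 or 83, with P(hit 83 first) = 78/83, so E[X_τ^2] = 83^2 · 78/83 + 0 = 6474. Thus E[τ] = E[X_τ^2] − E[M_τ] = 6474 − 6084 = 390 = 78(83 − 78) = 390.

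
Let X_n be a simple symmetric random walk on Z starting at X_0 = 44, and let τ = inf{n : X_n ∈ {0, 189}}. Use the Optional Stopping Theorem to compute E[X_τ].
E[X_τ] = 44

X_n is a martingale and τ is a bounded-mean stopping time (indeed τ is finite a.s. with bounded expectation since the walk is in a bounded region). By the OST, E[X_τ] = E[X_0] = 44. Equivalently: E[X_τ] = 189 · P(hit 189 first) + 0 · P(hit 0 first) = 189 · (44/189) = 44.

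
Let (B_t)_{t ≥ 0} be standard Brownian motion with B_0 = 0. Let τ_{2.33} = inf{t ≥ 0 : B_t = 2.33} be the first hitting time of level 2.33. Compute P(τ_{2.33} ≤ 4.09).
P(τ_{2.33} ≤ 4.09) = 2(1 − Φ(2.33/√4.09)) = 2(1 − Φ(1.1521)) ≈ 0.2493

By the reflection principle for standard BM, P(τ_b ≤ t) = 2 · P(B_t ≥ b). Since B_t ~ N(0, t), P(B_t ≥ 2.33) = 1 − Φ(2.33/√t) = 1 − Φ(2.33/√4.09) = 1 − Φ(1.1521) ≈ 0.12464. Doubling: P(τ_{2.33} ≤ 4.09) ≈ 2 · 0.12464 = 0.24928 ≈ 0.2493.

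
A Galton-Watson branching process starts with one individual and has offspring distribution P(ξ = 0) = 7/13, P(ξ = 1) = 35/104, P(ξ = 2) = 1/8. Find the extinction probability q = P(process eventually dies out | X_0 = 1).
q = 1

Mean offspring μ = 0·7/13 + 1·35/104 + 2·1/8 = 61/104 ≤ 1. For μ ≤ 1 with offspring not concentrated at 1, the Galton-Watson process goes extinct almost surely, so q = 1.
(Algebraic check: The pgf is f(s) = 7/13 + 35/104·s + 1/8·s². The extinction probability q is the smallest fixed point of f in [0, 1]. Setting s = f(s):
  1/8·s² + (35/104 − 1)·s + 7/13 = 0
  1/8·s² − (7/13 + 1/8)·s + 7/13 = 0
which factors as (s − 1)·(1/8·s − 7/13) = 0, giving roots s = 1 and s = (7/13)/(1/8) = 56/13. Since 56/13 ≥ 1, the smallest root in [0, 1] is s = 1.)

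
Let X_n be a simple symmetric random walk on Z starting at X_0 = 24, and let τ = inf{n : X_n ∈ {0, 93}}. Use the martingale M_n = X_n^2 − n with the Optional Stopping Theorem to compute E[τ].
E[τ] = 1656

M_n = X_n^2 − n is a martingale (since E[X_{n+1}^2 | F_n] = X_n^2 + 1). By OST (τ has finite mean in a bounded region), E[M_τ] = E[M_0] = X_0^2 − 0 = 24^2 = 576. Also E[M_τ] = E[X_τ^2] − E[τ]. The walk exits at 0 or 93, with P(hit 93 first) = 24/93, so E[X_τ^2] = 93^2 · 24/93 + 0 = 2232. Thus E[τ] = E[X_τ^2] − E[M_τ] = 2232 − 576 = 1656 = 24(93 − 24) = 1656.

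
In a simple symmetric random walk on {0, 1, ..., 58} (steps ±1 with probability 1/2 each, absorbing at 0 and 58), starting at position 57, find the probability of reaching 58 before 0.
P(hit 58 before 0) = 57/58

Let u_k = P(hit 58 before 0 | start at k). Then u_0 = 0, u_58 = 1, and u_k = u_{k-1}/2 + u_{k+1}/2 for 1 ≤ k ≤ 57. This harmonic recurrence is solved by u_k = k/58, giving u_57 = 57/58.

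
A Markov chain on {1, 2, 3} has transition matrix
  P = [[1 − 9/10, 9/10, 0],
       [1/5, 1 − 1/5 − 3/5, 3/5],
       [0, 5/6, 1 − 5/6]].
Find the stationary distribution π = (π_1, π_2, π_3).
π = (50/437, 225/437, 162/437)

This is a birth-death chain on three states, which satisfies detailed balance: π_1 · P_{12} = π_2 · P_{21} and π_2 · P_{23} = π_3 · P_{32}.
From π_1 · 9/10 = π_2 · 1/5: π_2/π_1 = (9/10)/(1/5) = 9/2.
From π_2 · 3/5 = π_3 · 5/6: π_3/π_2 = (3/5)/(5/6) = 18/25.
Take π_1 proportional to 1; then unnormalized π = (1, 9/2, 81/25). Normalize by dividing by the sum 437/50:
  π = (50/437, 225/437, 162/437).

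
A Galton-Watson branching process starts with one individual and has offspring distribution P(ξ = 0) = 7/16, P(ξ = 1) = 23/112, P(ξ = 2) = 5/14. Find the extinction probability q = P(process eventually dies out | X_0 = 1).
q = 1

Mean offspring μ = 0·7/16 + 1·23/112 + 2·5/14 = 103/112 ≤ 1. For μ ≤ 1 with offspring not concentrated at 1, the Galton-Watson process goes extinct almost surely, so q = 1.
(Algebraic check: The pgf is f(s) = 7/16 + 23/112·s + 5/14·s². The extinction probability q is the smallest fixed point of f in [0, 1]. Setting s = f(s):
  5/14·s² + (23/112 − 1)·s + 7/16 = 0
  5/14·s² − (7/16 + 5/14)·s + 7/16 = 0
which factors as (s − 1)·(5/14·s − 7/16) = 0, giving roots s = 1 and s = (7/16)/(5/14) = 49/40. Since 49/40 ≥ 1, the smallest root in [0, 1] is s = 1.)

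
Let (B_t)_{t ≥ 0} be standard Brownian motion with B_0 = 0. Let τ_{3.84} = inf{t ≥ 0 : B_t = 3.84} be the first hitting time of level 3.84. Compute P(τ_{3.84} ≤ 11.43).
P(τ_{3.84} ≤ 11.43) = 2(1 − Φ(3.84/√11.43)) = 2(1 − Φ(1.1358)) ≈ 0.2560

By the reflection principle for standard BM, P(τ_b ≤ t) = 2 · P(B_t ≥ b). Since B_t ~ N(0, t), P(B_t ≥ 3.84) = 1 − Φ(3.84/√t) = 1 − Φ(3.84/√11.43) = 1 − Φ(1.1358) ≈ 0.12802. Doubling: P(τ_{3.84} ≤ 11.43) ≈ 2 · 0.12802 = 0.25604 ≈ 0.2560.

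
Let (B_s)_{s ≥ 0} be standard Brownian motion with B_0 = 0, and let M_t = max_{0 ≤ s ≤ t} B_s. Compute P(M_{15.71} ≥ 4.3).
P(M_{15.71} ≥ 4.3) = 2·P(B_{15.71} ≥ 4.3) = 2(1 − Φ(4.3/√15.71)) ≈ 0.2780

By the reflection principle for Brownian motion, P(M_t ≥ a) = 2 · P(B_t ≥ a) for a ≥ 0. Since B_t ~ N(0, t), P(B_t ≥ 4.3) = 1 − Φ(4.3/√t) = 1 − Φ(4.3/√15.71) = 1 − Φ(1.0849). So
  P(M_{15.71} ≥ 4.3) = 2(1 − Φ(1.0849)) ≈ 0.2780.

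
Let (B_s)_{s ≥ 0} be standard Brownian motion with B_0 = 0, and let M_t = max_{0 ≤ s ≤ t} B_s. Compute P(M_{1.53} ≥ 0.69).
P(M_{1.53} ≥ 0.69) = 2·P(B_{1.53} ≥ 0.69) = 2(1 − Φ(0.69/√1.53)) ≈ 0.5770

By the reflection principle for Brownian motion, P(M_t ≥ a) = 2 · P(B_t ≥ a) for a ≥ 0. Since B_t ~ N(0, t), P(B_t ≥ 0.69) = 1 − Φ(0.69/√t) = 1 − Φ(0.69/√1.53) = 1 − Φ(0.5578). So
  P(M_{1.53} ≥ 0.69) = 2(1 − Φ(0.5578)) ≈ 0.5770.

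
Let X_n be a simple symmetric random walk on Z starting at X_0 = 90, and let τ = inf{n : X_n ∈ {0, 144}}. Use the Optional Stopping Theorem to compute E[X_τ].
E[X_τ] = 90

X_n is a martingale and τ is a bounded-mean stopping time (indeed τ is finite a.s. with bounded expectation since the walk is in a bounded region). By the OST, E[X_τ] = E[X_0] = 90. Equivalently: E[X_τ] = 144 · P(hit 144 first) + 0 · P(hit 0 first) = 144 · (90/144) = 90.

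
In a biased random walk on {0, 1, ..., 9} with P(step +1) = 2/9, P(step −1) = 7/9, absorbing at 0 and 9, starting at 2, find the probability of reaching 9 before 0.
P(hit 9 before 0) = (1 − (7/2)^2) / (1 − (7/2)^9) = 1152/8070619

Let u_k denote P(reach 9 before 0 | start at k). Boundary: u_0 = 0, u_9 = 1. Recurrence: u_k = 2/9·u_{k+1} + 7/9·u_{k-1} for 1 ≤ k ≤ 8. Try u_k = A + B·r^k with r = q/p = (7/9)/(2/9) = 7/2. Substitution satisfies the recurrence; boundary conditions give:
  u_k = (1 − r^k) / (1 − r^N) = (1 − (7/2)^2) / (1 − (7/2)^9) = 1152/8070619.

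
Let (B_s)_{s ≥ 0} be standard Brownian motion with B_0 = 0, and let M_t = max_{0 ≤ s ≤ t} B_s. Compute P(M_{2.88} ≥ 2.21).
P(M_{2.88} ≥ 2.21) = 2·P(B_{2.88} ≥ 2.21) = 2(1 − Φ(2.21/√2.88)) ≈ 0.1928

By the reflection principle for Brownian motion, P(M_t ≥ a) = 2 · P(B_t ≥ a) for a ≥ 0. Since B_t ~ N(0, t), P(B_t ≥ 2.21) = 1 − Φ(2.21/√t) = 1 − Φ(2.21/√2.88) = 1 − Φ(1.3023). So
  P(M_{2.88} ≥ 2.21) = 2(1 − Φ(1.3023)) ≈ 0.1928.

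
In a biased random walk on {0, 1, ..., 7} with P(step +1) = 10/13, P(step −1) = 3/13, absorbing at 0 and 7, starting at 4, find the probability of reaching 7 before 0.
P(hit 7 before 0) = (1 − (3/10)^4) / (1 − (3/10)^7) = 1417000/1428259

Let u_k denote P(reach 7 before 0 | start at k). Boundary: u_0 = 0, u_7 = 1. Recurrence: u_k = 10/13·u_{k+1} + 3/13·u_{k-1} for 1 ≤ k ≤ 6. Try u_k = A + B·r^k with r = q/p = (3/13)/(10/13) = 3/10. Substitution satisfies the recurrence; boundary conditions give:
  u_k = (1 − r^k) / (1 − r^N) = (1 − (3/10)^4) / (1 − (3/10)^7) = 1417000/1428259.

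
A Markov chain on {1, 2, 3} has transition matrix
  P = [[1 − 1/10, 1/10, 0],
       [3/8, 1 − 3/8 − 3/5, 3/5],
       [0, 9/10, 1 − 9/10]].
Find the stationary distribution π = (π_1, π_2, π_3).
π = (9/13, 12/65, 8/65)

This is a birth-death chain on three states, which satisfies detailed balance: π_1 · P_{12} = π_2 · P_{21} and π_2 · P_{23} = π_3 · P_{32}.
From π_1 · 1/10 = π_2 · 3/8: π_2/π_1 = (1/10)/(3/8) = 4/15.
From π_2 · 3/5 = π_3 · 9/10: π_3/π_2 = (3/5)/(9/10) = 2/3.
Take π_1 proportional to 1; then unnormalized π = (1, 4/15, 8/45). Normalize by dividing by the sum 13/9:
  π = (9/13, 12/65, 8/65).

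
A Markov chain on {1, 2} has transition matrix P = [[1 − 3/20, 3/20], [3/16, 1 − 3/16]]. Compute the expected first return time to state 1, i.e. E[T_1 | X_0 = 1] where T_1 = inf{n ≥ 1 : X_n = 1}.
E[T_1 | X_0 = 1] = 1/π_1 = 9/5

For an irreducible recurrent Markov chain with stationary distribution π, E[T_i | X_0 = i] = 1/π_i (Kac's formula). Here π_1 = (3/16)/(3/20 + 3/16) = (3/16)/(27/80) = 5/9, so E[T_1 | X_0 = 1] = 1/π_1 = (3/20 + 3/16)/(3/16) = (27/80)/(3/16) = 9/5.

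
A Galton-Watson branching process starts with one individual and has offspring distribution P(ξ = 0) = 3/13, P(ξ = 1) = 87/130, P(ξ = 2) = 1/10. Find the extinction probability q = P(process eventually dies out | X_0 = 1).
q = 1

Mean offspring μ = 0·3/13 + 1·87/130 + 2·1/10 = 113/130 ≤ 1. For μ ≤ 1 with offspring not concentrated at 1, the Galton-Watson process goes extinct almost surely, so q = 1.
(Algebraic check: The pgf is f(s) = 3/13 + 87/130·s + 1/10·s². The extinction probability q is the smallest fixed point of f in [0, 1]. Setting s = f(s):
  1/10·s² + (87/130 − 1)·s + 3/13 = 0
  1/10·s² − (3/13 + 1/10)·s + 3/13 = 0
which factors as (s − 1)·(1/10·s − 3/13) = 0, giving roots s = 1 and s = (3/13)/(1/10) = 30/13. Since 30/13 ≥ 1, the smallest root in [0, 1] is s = 1.)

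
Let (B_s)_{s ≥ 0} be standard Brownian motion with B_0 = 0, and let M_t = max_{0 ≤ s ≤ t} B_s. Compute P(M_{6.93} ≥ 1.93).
P(M_{6.93} ≥ 1.93) = 2·P(B_{6.93} ≥ 1.93) = 2(1 − Φ(1.93/√6.93)) ≈ 0.4635

By the reflection principle for Brownian motion, P(M_t ≥ a) = 2 · P(B_t ≥ a) for a ≥ 0. Since B_t ~ N(0, t), P(B_t ≥ 1.93) = 1 − Φ(1.93/√t) = 1 − Φ(1.93/√6.93) = 1 − Φ(0.7331). So
  P(M_{6.93} ≥ 1.93) = 2(1 − Φ(0.7331)) ≈ 0.4635.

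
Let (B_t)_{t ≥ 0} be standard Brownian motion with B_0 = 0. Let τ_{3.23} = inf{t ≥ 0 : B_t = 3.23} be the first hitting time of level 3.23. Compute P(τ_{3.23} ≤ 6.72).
P(τ_{3.23} ≤ 6.72) = 2(1 − Φ(3.23/√6.72)) = 2(1 − Φ(1.2460)) ≈ 0.2128

By the reflection principle for standard BM, P(τ_b ≤ t) = 2 · P(B_t ≥ b). Since B_t ~ N(0, t), P(B_t ≥ 3.23) = 1 − Φ(3.23/√t) = 1 − Φ(3.23/√6.72) = 1 − Φ(1.2460) ≈ 0.10638. Doubling: P(τ_{3.23} ≤ 6.72) ≈ 2 · 0.10638 = 0.21276 ≈ 0.2128.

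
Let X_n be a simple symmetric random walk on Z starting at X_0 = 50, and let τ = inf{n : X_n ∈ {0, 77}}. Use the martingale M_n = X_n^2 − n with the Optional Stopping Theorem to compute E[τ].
E[τ] = 1350

M_n = X_n^2 − n is a martingale (since E[X_{n+1}^2 | F_n] = X_n^2 + 1). By OST (τ has finite mean in a bounded region), E[M_τ] = E[M_0] = X_0^2 − 0 = 50^2 = 2500. Also E[M_τ] = E[X_τ^2] − E[τ]. The walk exits at 0 or 77, with P(hit 77 first) = 50/77, so E[X_τ^2] = 77^2 · 50/77 + 0 = 3850. Thus E[τ] = E[X_τ^2] − E[M_τ] = 3850 − 2500 = 1350 = 50(77 − 50) = 1350.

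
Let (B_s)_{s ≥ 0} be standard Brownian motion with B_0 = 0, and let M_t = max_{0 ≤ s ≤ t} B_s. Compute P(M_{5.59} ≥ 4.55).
P(M_{5.59} ≥ 4.55) = 2·P(B_{5.59} ≥ 4.55) = 2(1 − Φ(4.55/√5.59)) ≈ 0.0543

By the reflection principle for Brownian motion, P(M_t ≥ a) = 2 · P(B_t ≥ a) for a ≥ 0. Since B_t ~ N(0, t), P(B_t ≥ 4.55) = 1 − Φ(4.55/√t) = 1 − Φ(4.55/√5.59) = 1 − Φ(1.9244). So
  P(M_{5.59} ≥ 4.55) = 2(1 − Φ(1.9244)) ≈ 0.0543.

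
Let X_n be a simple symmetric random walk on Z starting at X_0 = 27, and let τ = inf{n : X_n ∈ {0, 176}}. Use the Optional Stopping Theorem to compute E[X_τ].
E[X_τ] = 27

X_n is a martingale and τ is a bounded-mean stopping time (indeed τ is finite a.s. with bounded expectation since the walk is in a bounded region). By the OST, E[X_τ] = E[X_0] = 27. Equivalently: E[X_τ] = 176 · P(hit 176 first) + 0 · P(hit 0 first) = 176 · (27/176) = 27.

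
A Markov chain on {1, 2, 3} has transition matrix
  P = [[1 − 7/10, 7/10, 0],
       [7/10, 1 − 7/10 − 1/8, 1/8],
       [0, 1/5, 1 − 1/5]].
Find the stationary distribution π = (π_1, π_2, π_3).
π = (8/21, 8/21, 5/21)

This is a birth-death chain on three states, which satisfies detailed balance: π_1 · P_{12} = π_2 · P_{21} and π_2 · P_{23} = π_3 · P_{32}.
From π_1 · 7/10 = π_2 · 7/10: π_2/π_1 = (7/10)/(7/10) = 1.
From π_2 · 1/8 = π_3 · 1/5: π_3/π_2 = (1/8)/(1/5) = 5/8.
Take π_1 proportional to 1; then unnormalized π = (1, 1, 5/8). Normalize by dividing by the sum 21/8:
  π = (8/21, 8/21, 5/21).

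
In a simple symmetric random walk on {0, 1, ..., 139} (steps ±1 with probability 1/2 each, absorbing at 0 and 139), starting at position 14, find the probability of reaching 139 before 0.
P(hit 139 before 0) = 14/139

Let u_k = P(hit 139 before 0 | start at k). Then u_0 = 0, u_139 = 1, and u_k = u_{k-1}/2 + u_{k+1}/2 for 1 ≤ k ≤ 138. This harmonic recurrence is solved by u_k = k/139, giving u_14 = 14/139.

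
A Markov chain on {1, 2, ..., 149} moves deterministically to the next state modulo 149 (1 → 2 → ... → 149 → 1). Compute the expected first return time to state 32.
E[T_32 | X_0 = 32] = 149

The chain cycles deterministically, so starting at state 32 it returns in exactly 149 steps. Equivalently, the stationary distribution is uniform π_j = 1/149 for every state j, so by Kac's formula E[T_32] = 1/π_32 = 149.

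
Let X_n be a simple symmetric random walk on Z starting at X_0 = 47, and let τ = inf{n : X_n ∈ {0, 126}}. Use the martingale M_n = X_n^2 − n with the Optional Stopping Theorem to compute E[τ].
E[τ] = 3713

M_n = X_n^2 − n is a martingale (since E[X_{n+1}^2 | F_n] = X_n^2 + 1). By OST (τ has finite mean in a bounded region), E[M_τ] = E[M_0] = X_0^2 − 0 = 47^2 = 2209. Also E[M_τ] = E[X_τ^2] − E[τ]. The walk exits at 0 or 126, with P(hit 126 first) = 47/126, so E[X_τ^2] = 126^2 · 47/126 + 0 = 5922. Thus E[τ] = E[X_τ^2] − E[M_τ] = 5922 − 2209 = 3713 = 47(126 − 47) = 3713.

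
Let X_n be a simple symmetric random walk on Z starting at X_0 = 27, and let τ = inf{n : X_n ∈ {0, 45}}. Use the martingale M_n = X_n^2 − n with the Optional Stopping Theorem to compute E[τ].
E[τ] = 486

M_n = X_n^2 − n is a martingale (since E[X_{n+1}^2 | F_n] = X_n^2 + 1). By OST (τ has finite mean in a bounded region), E[M_τ] = E[M_0] = X_0^2 − 0 = 27^2 = 729. Also E[M_τ] = E[X_τ^2] − E[τ]. The walk exits at 0 or 45, with P(hit 45 first) = 27/45, so E[X_τ^2] = 45^2 · 27/45 + 0 = 1215. Thus E[τ] = E[X_τ^2] − E[M_τ] = 1215 − 729 = 486 = 27(45 − 27) = 486.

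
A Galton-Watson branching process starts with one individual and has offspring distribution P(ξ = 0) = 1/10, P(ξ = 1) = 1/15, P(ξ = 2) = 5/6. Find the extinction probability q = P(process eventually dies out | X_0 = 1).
q = 3/25

The pgf is f(s) = 1/10 + 1/15·s + 5/6·s². The extinction probability q is the smallest fixed point of f in [0, 1]. Setting s = f(s):
  5/6·s² + (1/15 − 1)·s + 1/10 = 0
  5/6·s² − (1/10 + 5/6)·s + 1/10 = 0
which factors as (s − 1)·(5/6·s − 1/10) = 0, giving roots s = 1 and s = (1/10)/(5/6) = 3/25.
Mean offspring μ = 1/15 + 2·5/6 = 26/15 > 1 (supercritical), so q < 1. The extinction probability is the smaller root: q = (1/10)/(5/6) = 3/25.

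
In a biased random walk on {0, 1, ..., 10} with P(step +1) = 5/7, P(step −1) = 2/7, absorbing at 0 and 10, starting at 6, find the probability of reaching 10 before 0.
P(hit 10 before 0) = (1 − (2/5)^6) / (1 − (2/5)^10) = 463125/464981

Let u_k denote P(reach 10 before 0 | start at k). Boundary: u_0 = 0, u_10 = 1. Recurrence: u_k = 5/7·u_{k+1} + 2/7·u_{k-1} for 1 ≤ k ≤ 9. Try u_k = A + B·r^k with r = q/p = (2/7)/(5/7) = 2/5. Substitution satisfies the recurrence; boundary conditions give:
  u_k = (1 − r^k) / (1 − r^N) = (1 − (2/5)^6) / (1 − (2/5)^10) = 463125/464981.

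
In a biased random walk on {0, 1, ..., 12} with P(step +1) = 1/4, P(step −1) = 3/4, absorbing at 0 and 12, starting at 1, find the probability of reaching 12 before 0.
P(hit 12 before 0) = (1 − (3)^1) / (1 − (3)^12) = 1/265720

Let u_k denote P(reach 12 before 0 | start at k). Boundary: u_0 = 0, u_12 = 1. Recurrence: u_k = 1/4·u_{k+1} + 3/4·u_{k-1} for 1 ≤ k ≤ 11. Try u_k = A + B·r^k with r = q/p = (3/4)/(1/4) = 3. Substitution satisfies the recurrence; boundary conditions give:
  u_k = (1 − r^k) / (1 − r^N) = (1 − (3)^1) / (1 − (3)^12) = 1/265720.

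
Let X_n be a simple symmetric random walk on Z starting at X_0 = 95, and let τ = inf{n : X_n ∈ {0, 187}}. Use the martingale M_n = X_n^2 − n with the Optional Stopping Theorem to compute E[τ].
E[τ] = 8740

M_n = X_n^2 − n is a martingale (since E[X_{n+1}^2 | F_n] = X_n^2 + 1). By OST (τ has finite mean in a bounded region), E[M_τ] = E[M_0] = X_0^2 − 0 = 95^2 = 9025. Also E[M_τ] = E[X_τ^2] − E[τ]. The walk exits at 0 or 187, with P(hit 187 first) = 95/187, so E[X_τ^2] = 187^2 · 95/187 + 0 = 17765. Thus E[τ] = E[X_τ^2] − E[M_τ] = 17765 − 9025 = 8740 = 95(187 − 95) = 8740.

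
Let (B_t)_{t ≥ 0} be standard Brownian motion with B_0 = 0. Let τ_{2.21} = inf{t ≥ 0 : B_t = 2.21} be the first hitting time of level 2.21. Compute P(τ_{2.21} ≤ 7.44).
P(τ_{2.21} ≤ 7.44) = 2(1 − Φ(2.21/√7.44)) = 2(1 − Φ(0.8102)) ≈ 0.4178

By the reflection principle for standard BM, P(τ_b ≤ t) = 2 · P(B_t ≥ b). Since B_t ~ N(0, t), P(B_t ≥ 2.21) = 1 − Φ(2.21/√t) = 1 − Φ(2.21/√7.44) = 1 − Φ(0.8102) ≈ 0.20891. Doubling: P(τ_{2.21} ≤ 7.44) ≈ 2 · 0.20891 = 0.41782 ≈ 0.4178.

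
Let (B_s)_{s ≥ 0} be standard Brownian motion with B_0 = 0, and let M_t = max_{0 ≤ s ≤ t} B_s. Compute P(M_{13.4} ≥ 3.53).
P(M_{13.4} ≥ 3.53) = 2·P(B_{13.4} ≥ 3.53) = 2(1 − Φ(3.53/√13.4)) ≈ 0.3349

By the reflection principle for Brownian motion, P(M_t ≥ a) = 2 · P(B_t ≥ a) for a ≥ 0. Since B_t ~ N(0, t), P(B_t ≥ 3.53) = 1 − Φ(3.53/√t) = 1 − Φ(3.53/√13.4) = 1 − Φ(0.9643). So
  P(M_{13.4} ≥ 3.53) = 2(1 − Φ(0.9643)) ≈ 0.3349.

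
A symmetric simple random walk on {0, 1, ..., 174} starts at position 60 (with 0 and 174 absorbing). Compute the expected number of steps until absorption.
E[τ | X_0 = 60] = 6840

Let v_k = E[τ | X_0 = k]. Boundary: v_0 = v_174 = 0. Recurrence: v_k = 1 + (v_{k-1} + v_{k+1})/2 for 1 ≤ k ≤ 173. The particular solution to v_k − (v_{k-1} + v_{k+1})/2 = 1 is v_k = −k^2. Adding homogeneous solution A + B k and matching boundaries gives v_k = k (174 − k). Substituting k = 60: v_60 = 60 · 114 = 6840.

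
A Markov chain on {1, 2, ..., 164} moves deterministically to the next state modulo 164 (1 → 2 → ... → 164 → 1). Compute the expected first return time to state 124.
E[T_124 | X_0 = 124] = 164

The chain cycles deterministically, so starting at state 124 it returns in exactly 164 steps. Equivalently, the stationary distribution is uniform π_j = 1/164 for every state j, so by Kac's formula E[T_124] = 1/π_124 = 164.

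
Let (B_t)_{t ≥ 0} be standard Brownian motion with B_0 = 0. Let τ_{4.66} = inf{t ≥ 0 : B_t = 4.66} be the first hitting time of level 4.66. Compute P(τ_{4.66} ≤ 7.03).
P(τ_{4.66} ≤ 7.03) = 2(1 − Φ(4.66/√7.03)) = 2(1 − Φ(1.7576)) ≈ 0.0788

By the reflection principle for standard BM, P(τ_b ≤ t) = 2 · P(B_t ≥ b). Since B_t ~ N(0, t), P(B_t ≥ 4.66) = 1 − Φ(4.66/√t) = 1 − Φ(4.66/√7.03) = 1 − Φ(1.7576) ≈ 0.03941. Doubling: P(τ_{4.66} ≤ 7.03) ≈ 2 · 0.03941 = 0.07882 ≈ 0.0788.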